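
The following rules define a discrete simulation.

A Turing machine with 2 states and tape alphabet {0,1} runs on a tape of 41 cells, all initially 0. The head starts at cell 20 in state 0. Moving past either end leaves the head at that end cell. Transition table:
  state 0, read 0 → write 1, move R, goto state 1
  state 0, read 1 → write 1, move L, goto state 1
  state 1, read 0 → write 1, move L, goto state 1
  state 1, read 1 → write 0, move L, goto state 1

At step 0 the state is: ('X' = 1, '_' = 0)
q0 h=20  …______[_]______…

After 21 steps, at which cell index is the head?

1

[0] q0 h=20  …______[_]______…
[1] q1 h=21  …_____X[_]______…
[2] q1 h=20  …______[X]X_____…
[3] q1 h=19  …______[_]_X____…
[4] q1 h=18  …______[_]X_X___…
[5] q1 h=17  …______[_]XX_X__…
[6] q1 h=16  …______[_]XXX_X_…
[7] q1 h=15  …______[_]XXXX_X…
[8] q1 h=14  …______[_]XXXXX_…
[9] q1 h=13  …______[_]XXXXXX…
[10] q1 h=12  …______[_]XXXXXX…
[11] q1 h=11  …______[_]XXXXXX…
[12] q1 h=10  …______[_]XXXXXX…
[13] q1 h= 9  …______[_]XXXXXX…
[14] q1 h= 8  …______[_]XXXXXX…
[15] q1 h= 7  …______[_]XXXXXX…
[16] q1 h= 6  |______[_]XXXXXX…
[17] q1 h= 5  |_____[_]XXXXXX…
[18] q1 h= 4  |____[_]XXXXXX…
[19] q1 h= 3  |___[_]XXXXXX…
[20] q1 h= 2  |__[_]XXXXXX…
[21] q1 h= 1  |_[_]XXXXXX…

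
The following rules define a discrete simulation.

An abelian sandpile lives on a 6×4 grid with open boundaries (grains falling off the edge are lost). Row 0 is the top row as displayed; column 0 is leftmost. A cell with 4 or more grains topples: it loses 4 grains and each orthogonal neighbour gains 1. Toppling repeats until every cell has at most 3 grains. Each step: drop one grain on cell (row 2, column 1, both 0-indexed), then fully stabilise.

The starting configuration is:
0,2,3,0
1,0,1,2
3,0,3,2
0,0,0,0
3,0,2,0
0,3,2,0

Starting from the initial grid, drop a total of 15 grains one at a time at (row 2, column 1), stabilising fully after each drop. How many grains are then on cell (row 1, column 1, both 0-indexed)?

0

t=0: 0,2,3,0
1,0,1,2
3,0,3,2
0,0,0,0
3,0,2,0
0,3,2,0
t=1: 0,2,3,0
1,0,1,2
3,1,3,2
0,0,0,0
3,0,2,0
0,3,2,0
t=2: 0,2,3,0
1,0,1,2
3,2,3,2
0,0,0,0
3,0,2,0
0,3,2,0
t=3: 0,2,3,0
1,0,1,2
3,3,3,2
0,0,0,0
3,0,2,0
0,3,2,0
t=4: 0,2,3,0
2,1,2,2
0,2,0,3
1,1,1,0
3,0,2,0
0,3,2,0
t=5: 0,2,3,0
2,1,2,2
0,3,0,3
1,1,1,0
3,0,2,0
0,3,2,0
t=6: 0,2,3,0
2,2,2,2
1,0,1,3
1,2,1,0
3,0,2,0
0,3,2,0
t=7: 0,2,3,0
2,2,2,2
1,1,1,3
1,2,1,0
3,0,2,0
0,3,2,0
t=8: 0,2,3,0
2,2,2,2
1,2,1,3
1,2,1,0
3,0,2,0
0,3,2,0
t=9: 0,2,3,0
2,2,2,2
1,3,1,3
1,2,1,0
3,0,2,0
0,3,2,0
t=10: 0,2,3,0
2,3,2,2
2,0,2,3
1,3,1,0
3,0,2,0
0,3,2,0
t=11: 0,2,3,0
2,3,2,2
2,1,2,3
1,3,1,0
3,0,2,0
0,3,2,0
t=12: 0,2,3,0
2,3,2,2
2,2,2,3
1,3,1,0
3,0,2,0
0,3,2,0
t=13: 0,2,3,0
2,3,2,2
2,3,2,3
1,3,1,0
3,0,2,0
0,3,2,0
t=14: 0,3,3,0
3,0,3,2
3,2,3,3
2,0,2,0
3,1,2,0
0,3,2,0
t=15: 0,3,3,0
3,0,3,2
3,3,3,3
2,0,2,0
3,1,2,0
0,3,2,0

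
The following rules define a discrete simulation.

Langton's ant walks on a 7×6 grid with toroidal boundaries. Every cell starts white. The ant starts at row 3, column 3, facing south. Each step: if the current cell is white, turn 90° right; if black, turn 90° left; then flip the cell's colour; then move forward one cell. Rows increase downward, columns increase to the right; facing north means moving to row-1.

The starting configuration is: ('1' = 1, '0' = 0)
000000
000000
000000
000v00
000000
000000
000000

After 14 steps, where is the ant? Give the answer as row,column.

2,4

step 0: 000000
000000
000000
000v00
000000
000000
000000
step 1: 000000
000000
000000
00<100
000000
000000
000000
step 2: 000000
000000
00^000
001100
000000
000000
000000
step 3: 000000
000000
001>00
001100
000000
000000
000000
step 4: 000000
000000
001100
001v00
000000
000000
000000
step 5: 000000
000000
001100
0010>0
000000
000000
000000
step 6: 000000
000000
001100
001010
0000v0
000000
000000
step 7: 000000
000000
001100
001010
000<10
000000
000000
step 8: 000000
000000
001100
001^10
000110
000000
000000
step 9: 000000
000000
001100
0011>0
000110
000000
000000
step 10: 000000
000000
0011^0
001100
000110
000000
000000
step 11: 000000
000000
00111>
001100
000110
000000
000000
step 12: 000000
000000
001111
00110v
000110
000000
000000
step 13: 000000
000000
001111
0011<1
000110
000000
000000
step 14: 000000
000000
0011^1
001111
000110
000000
000000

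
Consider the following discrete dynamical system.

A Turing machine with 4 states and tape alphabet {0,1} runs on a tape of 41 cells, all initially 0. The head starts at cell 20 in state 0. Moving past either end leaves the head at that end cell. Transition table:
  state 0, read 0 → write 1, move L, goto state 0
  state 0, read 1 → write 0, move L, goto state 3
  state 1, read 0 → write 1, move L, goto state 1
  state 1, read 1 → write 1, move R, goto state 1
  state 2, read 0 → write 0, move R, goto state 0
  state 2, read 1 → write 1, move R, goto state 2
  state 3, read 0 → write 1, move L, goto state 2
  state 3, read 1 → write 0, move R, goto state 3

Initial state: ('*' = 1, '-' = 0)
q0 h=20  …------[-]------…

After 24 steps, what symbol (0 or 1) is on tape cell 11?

1

[0] q0 h=20  …------[-]------…
[1] q0 h=19  …------[-]*-----…
[2] q0 h=18  …------[-]**----…
[3] q0 h=17  …------[-]***---…
[4] q0 h=16  …------[-]****--…
[5] q0 h=15  …------[-]*****-…
[6] q0 h=14  …------[-]******…
[7] q0 h=13  …------[-]******…
[8] q0 h=12  …------[-]******…
[9] q0 h=11  …------[-]******…
[10] q0 h=10  …------[-]******…
[11] q0 h= 9  …------[-]******…
[12] q0 h= 8  …------[-]******…
[13] q0 h= 7  …------[-]******…
[14] q0 h= 6  |------[-]******…
[15] q0 h= 5  |-----[-]******…
[16] q0 h= 4  |----[-]******…
[17] q0 h= 3  |---[-]******…
[18] q0 h= 2  |--[-]******…
[19] q0 h= 1  |-[-]******…
[20] q0 h= 0  |[-]******…
[21] q0 h= 0  |[*]******…
[22] q3 h= 0  |[-]******…
[23] q2 h= 0  |[*]******…
[24] q2 h= 1  |*[*]******…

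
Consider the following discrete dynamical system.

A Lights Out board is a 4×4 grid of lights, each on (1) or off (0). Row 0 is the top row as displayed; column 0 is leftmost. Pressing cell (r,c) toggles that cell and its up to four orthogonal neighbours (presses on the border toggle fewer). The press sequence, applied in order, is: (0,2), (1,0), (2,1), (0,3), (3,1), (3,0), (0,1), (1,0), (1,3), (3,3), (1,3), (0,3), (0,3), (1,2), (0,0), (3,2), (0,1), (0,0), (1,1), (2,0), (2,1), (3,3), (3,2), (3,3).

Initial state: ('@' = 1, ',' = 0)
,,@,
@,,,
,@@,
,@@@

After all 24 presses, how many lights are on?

6

[0] ,,@,
@,,,
,@@,
,@@@
[1] ,@,@
@,@,
,@@,
,@@@
[2] @@,@
,@@,
@@@,
,@@@
[3] @@,@
,,@,
,,,,
,,@@
[4] @@@,
,,@@
,,,,
,,@@
[5] @@@,
,,@@
,@,,
@@,@
[6] @@@,
,,@@
@@,,
,,,@
[7] ,,,,
,@@@
@@,,
,,,@
[8] @,,,
@,@@
,@,,
,,,@
[9] @,,@
@,,,
,@,@
,,,@
[10] @,,@
@,,,
,@,,
,,@,
[11] @,,,
@,@@
,@,@
,,@,
[12] @,@@
@,@,
,@,@
,,@,
[13] @,,,
@,@@
,@,@
,,@,
[14] @,@,
@@,,
,@@@
,,@,
[15] ,@@,
,@,,
,@@@
,,@,
[16] ,@@,
,@,,
,@,@
,@,@
[17] @,,,
,,,,
,@,@
,@,@
[18] ,@,,
@,,,
,@,@
,@,@
[19] ,,,,
,@@,
,,,@
,@,@
[20] ,,,,
@@@,
@@,@
@@,@
[21] ,,,,
@,@,
,,@@
@,,@
[22] ,,,,
@,@,
,,@,
@,@,
[23] ,,,,
@,@,
,,,,
@@,@
[24] ,,,,
@,@,
,,,@
@@@,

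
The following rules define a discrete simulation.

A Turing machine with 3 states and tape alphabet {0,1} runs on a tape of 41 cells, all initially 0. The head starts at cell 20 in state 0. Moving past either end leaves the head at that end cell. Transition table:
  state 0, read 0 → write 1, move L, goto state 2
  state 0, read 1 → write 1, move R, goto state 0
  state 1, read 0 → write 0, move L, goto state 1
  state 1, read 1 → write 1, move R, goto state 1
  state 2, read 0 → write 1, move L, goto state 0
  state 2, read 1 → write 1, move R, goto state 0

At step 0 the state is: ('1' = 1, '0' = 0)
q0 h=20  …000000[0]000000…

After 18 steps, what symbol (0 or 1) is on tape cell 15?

k=0  q0 h=20  …000000[0]000000…
k=1  q2 h=19  …000000[0]100000…
k=2  q0 h=18  …000000[0]110000…
k=3  q2 h=17  …000000[0]111000…
k=4  q0 h=16  …000000[0]111100…
k=5  q2 h=15  …000000[0]111110…
k=6  q0 h=14  …000000[0]111111…
k=7  q2 h=13  …000000[0]111111…
k=8  q0 h=12  …000000[0]111111…
k=9  q2 h=11  …000000[0]111111…
k=10  q0 h=10  …000000[0]111111…
k=11  q2 h= 9  …000000[0]111111…
k=12  q0 h= 8  …000000[0]111111…
k=13  q2 h= 7  …000000[0]111111…
k=14  q0 h= 6  |000000[0]111111…
k=15  q2 h= 5  |00000[0]111111…
k=16  q0 h= 4  |0000[0]111111…
k=17  q2 h= 3  |000[0]111111…
k=18  q0 h= 2  |00[0]111111…

1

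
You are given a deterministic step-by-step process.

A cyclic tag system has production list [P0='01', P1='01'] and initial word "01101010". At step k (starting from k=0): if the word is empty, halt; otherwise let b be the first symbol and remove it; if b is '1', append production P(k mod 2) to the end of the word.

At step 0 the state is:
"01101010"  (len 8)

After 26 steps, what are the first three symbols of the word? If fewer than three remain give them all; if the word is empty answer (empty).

t=0: "01101010"  (len 8)
t=1: "1101010"  (len 7)
t=2: "10101001"  (len 8)
t=3: "010100101"  (len 9)
t=4: "10100101"  (len 8)
t=5: "010010101"  (len 9)
t=6: "10010101"  (len 8)
t=7: "001010101"  (len 9)
t=8: "01010101"  (len 8)
t=9: "1010101"  (len 7)
t=10: "01010101"  (len 8)
t=11: "1010101"  (len 7)
t=12: "01010101"  (len 8)
t=13: "1010101"  (len 7)
t=14: "01010101"  (len 8)
t=15: "1010101"  (len 7)
t=16: "01010101"  (len 8)
t=17: "1010101"  (len 7)
t=18: "01010101"  (len 8)
t=19: "1010101"  (len 7)
t=20: "01010101"  (len 8)
t=21: "1010101"  (len 7)
t=22: "01010101"  (len 8)
t=23: "1010101"  (len 7)
t=24: "01010101"  (len 8)
t=25: "1010101"  (len 7)
t=26: "01010101"  (len 8)

010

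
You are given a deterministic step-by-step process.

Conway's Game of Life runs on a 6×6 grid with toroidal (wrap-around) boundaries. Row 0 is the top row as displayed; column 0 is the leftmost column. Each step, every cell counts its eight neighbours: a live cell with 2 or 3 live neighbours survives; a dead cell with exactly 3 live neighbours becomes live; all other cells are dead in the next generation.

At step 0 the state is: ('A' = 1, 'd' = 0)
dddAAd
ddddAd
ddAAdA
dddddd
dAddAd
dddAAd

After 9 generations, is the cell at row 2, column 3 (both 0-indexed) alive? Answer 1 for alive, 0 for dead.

0

k=0  dddAAd
ddddAd
ddAAdA
dddddd
dAddAd
dddAAd
k=1  dddddA
ddAddA
dddAAd
ddAAAd
dddAAd
ddAddA
k=2  AdddAA
dddAdA
dddddA
ddAddA
dddddA
dddAdA
k=3  AddAdd
dddddd
AddddA
AdddAA
AddddA
dddddd
k=4  dddddd
AddddA
AdddAd
dAddAd
AdddAd
AddddA
k=5  dddddd
AddddA
AAddAd
AAdAAd
AAddAd
AddddA
k=6  dddddd
AAdddA
ddAAAd
dddAAd
ddAAAd
AAdddA
k=7  dddddd
AAAAAA
AAAddd
dddddA
AAAddd
AAAAAA
k=8  dddddd
dddAAA
dddddd
dddddA
dddddd
dddAAA
k=9  dddddd
ddddAd
dddddA
dddddd
dddddA
ddddAd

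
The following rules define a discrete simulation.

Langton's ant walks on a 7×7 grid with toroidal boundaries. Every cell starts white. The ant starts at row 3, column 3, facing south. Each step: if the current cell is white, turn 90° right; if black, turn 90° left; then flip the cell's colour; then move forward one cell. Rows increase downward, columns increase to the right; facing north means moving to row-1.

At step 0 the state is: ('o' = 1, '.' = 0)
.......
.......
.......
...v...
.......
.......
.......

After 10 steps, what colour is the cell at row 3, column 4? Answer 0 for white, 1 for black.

k=0  .......
.......
.......
...v...
.......
.......
.......
k=1  .......
.......
.......
..<o...
.......
.......
.......
k=2  .......
.......
..^....
..oo...
.......
.......
.......
k=3  .......
.......
..o>...
..oo...
.......
.......
.......
k=4  .......
.......
..oo...
..ov...
.......
.......
.......
k=5  .......
.......
..oo...
..o.>..
.......
.......
.......
k=6  .......
.......
..oo...
..o.o..
....v..
.......
.......
k=7  .......
.......
..oo...
..o.o..
...<o..
.......
.......
k=8  .......
.......
..oo...
..o^o..
...oo..
.......
.......
k=9  .......
.......
..oo...
..oo>..
...oo..
.......
.......
k=10  .......
.......
..oo^..
..oo...
...oo..
.......
.......

0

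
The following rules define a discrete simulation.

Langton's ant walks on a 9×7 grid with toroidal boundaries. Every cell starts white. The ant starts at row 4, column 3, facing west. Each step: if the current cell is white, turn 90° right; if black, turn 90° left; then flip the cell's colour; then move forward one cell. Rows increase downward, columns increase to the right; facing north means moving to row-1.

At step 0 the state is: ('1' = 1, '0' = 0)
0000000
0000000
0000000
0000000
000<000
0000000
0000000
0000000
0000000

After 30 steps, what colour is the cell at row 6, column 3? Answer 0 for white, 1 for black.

t=0: 0000000
0000000
0000000
0000000
000<000
0000000
0000000
0000000
0000000
t=1: 0000000
0000000
0000000
000^000
0001000
0000000
0000000
0000000
0000000
t=2: 0000000
0000000
0000000
0001>00
0001000
0000000
0000000
0000000
0000000
t=3: 0000000
0000000
0000000
0001100
0001v00
0000000
0000000
0000000
0000000
t=4: 0000000
0000000
0000000
0001100
000<100
0000000
0000000
0000000
0000000
t=5: 0000000
0000000
0000000
0001100
0000100
000v000
0000000
0000000
0000000
t=6: 0000000
0000000
0000000
0001100
0000100
00<1000
0000000
0000000
0000000
t=7: 0000000
0000000
0000000
0001100
00^0100
0011000
0000000
0000000
0000000
t=8: 0000000
0000000
0000000
0001100
001>100
0011000
0000000
0000000
0000000
t=9: 0000000
0000000
0000000
0001100
0011100
001v000
0000000
0000000
0000000
t=10: 0000000
0000000
0000000
0001100
0011100
0010>00
0000000
0000000
0000000
t=11: 0000000
0000000
0000000
0001100
0011100
0010100
0000v00
0000000
0000000
t=12: 0000000
0000000
0000000
0001100
0011100
0010100
000<100
0000000
0000000
t=13: 0000000
0000000
0000000
0001100
0011100
001^100
0001100
0000000
0000000
t=14: 0000000
0000000
0000000
0001100
0011100
0011>00
0001100
0000000
0000000
t=15: 0000000
0000000
0000000
0001100
0011^00
0011000
0001100
0000000
0000000
t=16: 0000000
0000000
0000000
0001100
001<000
0011000
0001100
0000000
0000000
t=17: 0000000
0000000
0000000
0001100
0010000
001v000
0001100
0000000
0000000
t=18: 0000000
0000000
0000000
0001100
0010000
0010>00
0001100
0000000
0000000
t=19: 0000000
0000000
0000000
0001100
0010000
0010100
0001v00
0000000
0000000
t=20: 0000000
0000000
0000000
0001100
0010000
0010100
00010>0
0000000
0000000
t=21: 0000000
0000000
0000000
0001100
0010000
0010100
0001010
00000v0
0000000
t=22: 0000000
0000000
0000000
0001100
0010000
0010100
0001010
0000<10
0000000
t=23: 0000000
0000000
0000000
0001100
0010000
0010100
0001^10
0000110
0000000
t=24: 0000000
0000000
0000000
0001100
0010000
0010100
00011>0
0000110
0000000
t=25: 0000000
0000000
0000000
0001100
0010000
00101^0
0001100
0000110
0000000
t=26: 0000000
0000000
0000000
0001100
0010000
001011>
0001100
0000110
0000000
t=27: 0000000
0000000
0000000
0001100
0010000
0010111
000110v
0000110
0000000
t=28: 0000000
0000000
0000000
0001100
0010000
0010111
00011<1
0000110
0000000
t=29: 0000000
0000000
0000000
0001100
0010000
00101^1
0001111
0000110
0000000
t=30: 0000000
0000000
0000000
0001100
0010000
0010<01
0001111
0000110
0000000

1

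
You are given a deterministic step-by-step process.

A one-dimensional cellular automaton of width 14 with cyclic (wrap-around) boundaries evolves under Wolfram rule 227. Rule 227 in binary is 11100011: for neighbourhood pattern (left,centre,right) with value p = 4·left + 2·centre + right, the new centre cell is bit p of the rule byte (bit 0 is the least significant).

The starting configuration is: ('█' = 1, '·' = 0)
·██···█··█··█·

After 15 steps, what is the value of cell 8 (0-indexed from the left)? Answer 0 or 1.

1

[0] ·██···█··█··█·
[1] █·█·██··█··█··
[2] ·█·█·█·█··█··█
[3] █·█·█·█··█··█·
[4] ·█·█·█··█··█·█
[5] █·█·█··█··█·█·
[6] ·█·█··█··█·█·█
[7] █·█··█··█·█·█·
[8] ·█··█··█·█·█·█
[9] █··█··█·█·█·█·
[10] ··█··█·█·█·█·█
[11] ·█··█·█·█·█·█·
[12] █··█·█·█·█·█··
[13] ··█·█·█·█·█··█
[14] ·█·█·█·█·█··█·
[15] █·█·█·█·█··█··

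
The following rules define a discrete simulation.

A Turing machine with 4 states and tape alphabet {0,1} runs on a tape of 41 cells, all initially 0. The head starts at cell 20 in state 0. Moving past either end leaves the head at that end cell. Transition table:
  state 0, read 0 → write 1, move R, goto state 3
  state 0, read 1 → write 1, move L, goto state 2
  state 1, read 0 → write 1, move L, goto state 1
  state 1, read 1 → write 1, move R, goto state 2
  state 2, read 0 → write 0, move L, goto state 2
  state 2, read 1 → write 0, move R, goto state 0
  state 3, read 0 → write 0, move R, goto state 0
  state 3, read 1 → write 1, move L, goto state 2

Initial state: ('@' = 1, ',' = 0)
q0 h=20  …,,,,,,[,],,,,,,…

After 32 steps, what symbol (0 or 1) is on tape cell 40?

[0] q0 h=20  …,,,,,,[,],,,,,,…
[1] q3 h=21  …,,,,,@[,],,,,,,…
[2] q0 h=22  …,,,,@,[,],,,,,,…
[3] q3 h=23  …,,,@,@[,],,,,,,…
[4] q0 h=24  …,,@,@,[,],,,,,,…
[5] q3 h=25  …,@,@,@[,],,,,,,…
[6] q0 h=26  …@,@,@,[,],,,,,,…
[7] q3 h=27  …,@,@,@[,],,,,,,…
[8] q0 h=28  …@,@,@,[,],,,,,,…
[9] q3 h=29  …,@,@,@[,],,,,,,…
[10] q0 h=30  …@,@,@,[,],,,,,,…
[11] q3 h=31  …,@,@,@[,],,,,,,…
[12] q0 h=32  …@,@,@,[,],,,,,,…
[13] q3 h=33  …,@,@,@[,],,,,,,…
[14] q0 h=34  …@,@,@,[,],,,,,,|
[15] q3 h=35  …,@,@,@[,],,,,,|
[16] q0 h=36  …@,@,@,[,],,,,|
[17] q3 h=37  …,@,@,@[,],,,|
[18] q0 h=38  …@,@,@,[,],,|
[19] q3 h=39  …,@,@,@[,],|
[20] q0 h=40  …@,@,@,[,]|
[21] q3 h=40  …@,@,@,[@]|
[22] q2 h=39  …,@,@,@[,]@|
[23] q2 h=38  …@,@,@,[@],@|
[24] q0 h=39  …,@,@,,[,]@|
[25] q3 h=40  …@,@,,@[@]|
[26] q2 h=39  …,@,@,,[@]@|
[27] q0 h=40  …@,@,,,[@]|
[28] q2 h=39  …,@,@,,[,]@|
[29] q2 h=38  …@,@,@,[,],@|
[30] q2 h=37  …,@,@,@[,],,@|
[31] q2 h=36  …@,@,@,[@],,,@|
[32] q0 h=37  …,@,@,,[,],,@|

1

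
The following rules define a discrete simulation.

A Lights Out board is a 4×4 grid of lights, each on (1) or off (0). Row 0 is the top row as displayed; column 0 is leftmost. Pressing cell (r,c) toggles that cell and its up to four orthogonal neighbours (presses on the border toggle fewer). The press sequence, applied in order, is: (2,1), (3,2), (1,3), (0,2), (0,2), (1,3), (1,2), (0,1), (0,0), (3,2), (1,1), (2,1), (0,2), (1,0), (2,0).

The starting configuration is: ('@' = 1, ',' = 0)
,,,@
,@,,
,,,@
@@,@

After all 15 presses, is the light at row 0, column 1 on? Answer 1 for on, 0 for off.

step 0: ,,,@
,@,,
,,,@
@@,@
step 1: ,,,@
,,,,
@@@@
@,,@
step 2: ,,,@
,,,,
@@,@
@@@,
step 3: ,,,,
,,@@
@@,,
@@@,
step 4: ,@@@
,,,@
@@,,
@@@,
step 5: ,,,,
,,@@
@@,,
@@@,
step 6: ,,,@
,,,,
@@,@
@@@,
step 7: ,,@@
,@@@
@@@@
@@@,
step 8: @@,@
,,@@
@@@@
@@@,
step 9: ,,,@
@,@@
@@@@
@@@,
step 10: ,,,@
@,@@
@@,@
@,,@
step 11: ,@,@
,@,@
@,,@
@,,@
step 12: ,@,@
,,,@
,@@@
@@,@
step 13: ,,@,
,,@@
,@@@
@@,@
step 14: @,@,
@@@@
@@@@
@@,@
step 15: @,@,
,@@@
,,@@
,@,@

0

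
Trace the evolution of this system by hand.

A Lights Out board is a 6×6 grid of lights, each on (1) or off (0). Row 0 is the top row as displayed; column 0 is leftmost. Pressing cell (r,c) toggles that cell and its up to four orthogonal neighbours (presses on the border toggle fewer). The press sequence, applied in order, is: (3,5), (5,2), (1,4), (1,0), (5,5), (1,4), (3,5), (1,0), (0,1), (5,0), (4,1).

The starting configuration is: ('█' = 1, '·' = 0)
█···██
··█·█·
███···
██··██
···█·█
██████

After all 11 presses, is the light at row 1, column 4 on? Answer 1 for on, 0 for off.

1

gen 0: █···██
··█·█·
███···
██··██
···█·█
██████
gen 1: █···██
··█·█·
███··█
██····
···█··
██████
gen 2: █···██
··█·█·
███··█
██····
··██··
█···██
gen 3: █····█
··██·█
███·██
██····
··██··
█···██
gen 4: ·····█
████·█
·██·██
██····
··██··
█···██
gen 5: ·····█
████·█
·██·██
██····
··██·█
█·····
gen 6: ····██
███·█·
·██··█
██····
··██·█
█·····
gen 7: ····██
███·█·
·██···
██··██
··██··
█·····
gen 8: █···██
··█·█·
███···
██··██
··██··
█·····
gen 9: ·██·██
·██·█·
███···
██··██
··██··
█·····
gen 10: ·██·██
·██·█·
███···
██··██
█·██··
·█····
gen 11: ·██·██
·██·█·
███···
█···██
·█·█··
······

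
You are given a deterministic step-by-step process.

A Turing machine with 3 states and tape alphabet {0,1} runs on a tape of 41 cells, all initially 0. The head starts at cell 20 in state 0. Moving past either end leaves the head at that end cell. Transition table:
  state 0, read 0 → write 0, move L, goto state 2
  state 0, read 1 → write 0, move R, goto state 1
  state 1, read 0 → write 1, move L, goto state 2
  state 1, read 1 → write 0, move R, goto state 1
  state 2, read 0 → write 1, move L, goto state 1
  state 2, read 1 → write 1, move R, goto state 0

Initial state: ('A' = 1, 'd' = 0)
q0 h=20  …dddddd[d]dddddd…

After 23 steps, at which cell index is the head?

2

[0] q0 h=20  …dddddd[d]dddddd…
[1] q2 h=19  …dddddd[d]dddddd…
[2] q1 h=18  …dddddd[d]Addddd…
[3] q2 h=17  …dddddd[d]AAdddd…
[4] q1 h=16  …dddddd[d]AAAddd…
[5] q2 h=15  …dddddd[d]AAAAdd…
[6] q1 h=14  …dddddd[d]AAAAAd…
[7] q2 h=13  …dddddd[d]AAAAAA…
[8] q1 h=12  …dddddd[d]AAAAAA…
[9] q2 h=11  …dddddd[d]AAAAAA…
[10] q1 h=10  …dddddd[d]AAAAAA…
[11] q2 h= 9  …dddddd[d]AAAAAA…
[12] q1 h= 8  …dddddd[d]AAAAAA…
[13] q2 h= 7  …dddddd[d]AAAAAA…
[14] q1 h= 6  |dddddd[d]AAAAAA…
[15] q2 h= 5  |ddddd[d]AAAAAA…
[16] q1 h= 4  |dddd[d]AAAAAA…
[17] q2 h= 3  |ddd[d]AAAAAA…
[18] q1 h= 2  |dd[d]AAAAAA…
[19] q2 h= 1  |d[d]AAAAAA…
[20] q1 h= 0  |[d]AAAAAA…
[21] q2 h= 0  |[A]AAAAAA…
[22] q0 h= 1  |A[A]AAAAAA…
[23] q1 h= 2  |Ad[A]AAAAAA…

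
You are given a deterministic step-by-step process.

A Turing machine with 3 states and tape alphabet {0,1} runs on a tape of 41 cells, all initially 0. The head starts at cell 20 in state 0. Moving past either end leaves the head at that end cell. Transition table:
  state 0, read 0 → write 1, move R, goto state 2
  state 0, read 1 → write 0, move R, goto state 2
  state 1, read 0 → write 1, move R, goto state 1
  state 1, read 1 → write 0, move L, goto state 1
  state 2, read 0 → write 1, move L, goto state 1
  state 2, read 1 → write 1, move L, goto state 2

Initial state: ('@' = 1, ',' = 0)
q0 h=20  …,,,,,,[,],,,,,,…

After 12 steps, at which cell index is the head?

step 0: q0 h=20  …,,,,,,[,],,,,,,…
step 1: q2 h=21  …,,,,,@[,],,,,,,…
step 2: q1 h=20  …,,,,,,[@]@,,,,,…
step 3: q1 h=19  …,,,,,,[,],@,,,,…
step 4: q1 h=20  …,,,,,@[,]@,,,,,…
step 5: q1 h=21  …,,,,@@[@],,,,,,…
step 6: q1 h=20  …,,,,,@[@],,,,,,…
step 7: q1 h=19  …,,,,,,[@],,,,,,…
step 8: q1 h=18  …,,,,,,[,],,,,,,…
step 9: q1 h=19  …,,,,,@[,],,,,,,…
step 10: q1 h=20  …,,,,@@[,],,,,,,…
step 11: q1 h=21  …,,,@@@[,],,,,,,…
step 12: q1 h=22  …,,@@@@[,],,,,,,…

22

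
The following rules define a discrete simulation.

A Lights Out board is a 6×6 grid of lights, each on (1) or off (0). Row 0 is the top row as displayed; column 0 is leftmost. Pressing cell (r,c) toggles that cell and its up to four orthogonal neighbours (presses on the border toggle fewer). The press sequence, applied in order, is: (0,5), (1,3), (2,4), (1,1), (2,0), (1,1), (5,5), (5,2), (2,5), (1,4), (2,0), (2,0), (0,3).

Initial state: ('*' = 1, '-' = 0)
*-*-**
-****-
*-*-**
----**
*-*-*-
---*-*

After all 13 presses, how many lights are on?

0) *-*-**
-****-
*-*-**
----**
*-*-*-
---*-*
1) *-*---
-*****
*-*-**
----**
*-*-*-
---*-*
2) *-**--
-*---*
*-****
----**
*-*-*-
---*-*
3) *-**--
-*--**
*-*---
-----*
*-*-*-
---*-*
4) ****--
*-*-**
***---
-----*
*-*-*-
---*-*
5) ****--
--*-**
--*---
*----*
*-*-*-
---*-*
6) *-**--
**--**
-**---
*----*
*-*-*-
---*-*
7) *-**--
**--**
-**---
*----*
*-*-**
---**-
8) *-**--
**--**
-**---
*----*
*---**
-**-*-
9) *-**--
**--*-
-**-**
*-----
*---**
-**-*-
10) *-***-
**-*-*
-**--*
*-----
*---**
-**-*-
11) *-***-
-*-*-*
*-*--*
------
*---**
-**-*-
12) *-***-
**-*-*
-**--*
*-----
*---**
-**-*-
13) *-----
**---*
-**--*
*-----
*---**
-**-*-

14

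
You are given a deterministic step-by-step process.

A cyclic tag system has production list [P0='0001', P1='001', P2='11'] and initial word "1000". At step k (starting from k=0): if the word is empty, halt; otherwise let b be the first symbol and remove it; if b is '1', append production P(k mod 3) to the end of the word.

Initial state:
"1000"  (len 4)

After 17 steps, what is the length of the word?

3

step 0: "1000"  (len 4)
step 1: "0000001"  (len 7)
step 2: "000001"  (len 6)
step 3: "00001"  (len 5)
step 4: "0001"  (len 4)
step 5: "001"  (len 3)
step 6: "01"  (len 2)
step 7: "1"  (len 1)
step 8: "001"  (len 3)
step 9: "01"  (len 2)
step 10: "1"  (len 1)
step 11: "001"  (len 3)
step 12: "01"  (len 2)
step 13: "1"  (len 1)
step 14: "001"  (len 3)
step 15: "01"  (len 2)
step 16: "1"  (len 1)
step 17: "001"  (len 3)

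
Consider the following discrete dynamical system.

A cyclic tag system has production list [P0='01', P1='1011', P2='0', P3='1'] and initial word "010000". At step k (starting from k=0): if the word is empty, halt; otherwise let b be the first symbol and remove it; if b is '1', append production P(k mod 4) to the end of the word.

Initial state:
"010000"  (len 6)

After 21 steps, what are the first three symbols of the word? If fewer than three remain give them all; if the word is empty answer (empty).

0) "010000"  (len 6)
1) "10000"  (len 5)
2) "00001011"  (len 8)
3) "0001011"  (len 7)
4) "001011"  (len 6)
5) "01011"  (len 5)
6) "1011"  (len 4)
7) "0110"  (len 4)
8) "110"  (len 3)
9) "1001"  (len 4)
10) "0011011"  (len 7)
11) "011011"  (len 6)
12) "11011"  (len 5)
13) "101101"  (len 6)
14) "011011011"  (len 9)
15) "11011011"  (len 8)
16) "10110111"  (len 8)
17) "011011101"  (len 9)
18) "11011101"  (len 8)
19) "10111010"  (len 8)
20) "01110101"  (len 8)
21) "1110101"  (len 7)

111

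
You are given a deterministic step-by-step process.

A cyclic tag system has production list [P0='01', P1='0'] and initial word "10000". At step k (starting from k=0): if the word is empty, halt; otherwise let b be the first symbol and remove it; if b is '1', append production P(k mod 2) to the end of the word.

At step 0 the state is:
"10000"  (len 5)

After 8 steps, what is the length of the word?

k=0  "10000"  (len 5)
k=1  "000001"  (len 6)
k=2  "00001"  (len 5)
k=3  "0001"  (len 4)
k=4  "001"  (len 3)
k=5  "01"  (len 2)
k=6  "1"  (len 1)
k=7  "01"  (len 2)
k=8  "1"  (len 1)

1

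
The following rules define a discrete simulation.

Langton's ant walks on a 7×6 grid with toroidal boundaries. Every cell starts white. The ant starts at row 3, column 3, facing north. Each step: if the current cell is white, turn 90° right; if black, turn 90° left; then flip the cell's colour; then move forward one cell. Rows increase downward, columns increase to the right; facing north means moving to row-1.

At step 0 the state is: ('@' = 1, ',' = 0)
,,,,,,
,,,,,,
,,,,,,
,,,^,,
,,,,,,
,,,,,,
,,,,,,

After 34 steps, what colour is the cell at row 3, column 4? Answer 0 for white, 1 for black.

1

step 0: ,,,,,,
,,,,,,
,,,,,,
,,,^,,
,,,,,,
,,,,,,
,,,,,,
step 1: ,,,,,,
,,,,,,
,,,,,,
,,,@>,
,,,,,,
,,,,,,
,,,,,,
step 2: ,,,,,,
,,,,,,
,,,,,,
,,,@@,
,,,,v,
,,,,,,
,,,,,,
step 3: ,,,,,,
,,,,,,
,,,,,,
,,,@@,
,,,<@,
,,,,,,
,,,,,,
step 4: ,,,,,,
,,,,,,
,,,,,,
,,,^@,
,,,@@,
,,,,,,
,,,,,,
step 5: ,,,,,,
,,,,,,
,,,,,,
,,<,@,
,,,@@,
,,,,,,
,,,,,,
step 6: ,,,,,,
,,,,,,
,,^,,,
,,@,@,
,,,@@,
,,,,,,
,,,,,,
step 7: ,,,,,,
,,,,,,
,,@>,,
,,@,@,
,,,@@,
,,,,,,
,,,,,,
step 8: ,,,,,,
,,,,,,
,,@@,,
,,@v@,
,,,@@,
,,,,,,
,,,,,,
step 9: ,,,,,,
,,,,,,
,,@@,,
,,<@@,
,,,@@,
,,,,,,
,,,,,,
step 10: ,,,,,,
,,,,,,
,,@@,,
,,,@@,
,,v@@,
,,,,,,
,,,,,,
step 11: ,,,,,,
,,,,,,
,,@@,,
,,,@@,
,<@@@,
,,,,,,
,,,,,,
step 12: ,,,,,,
,,,,,,
,,@@,,
,^,@@,
,@@@@,
,,,,,,
,,,,,,
step 13: ,,,,,,
,,,,,,
,,@@,,
,@>@@,
,@@@@,
,,,,,,
,,,,,,
step 14: ,,,,,,
,,,,,,
,,@@,,
,@@@@,
,@v@@,
,,,,,,
,,,,,,
step 15: ,,,,,,
,,,,,,
,,@@,,
,@@@@,
,@,>@,
,,,,,,
,,,,,,
step 16: ,,,,,,
,,,,,,
,,@@,,
,@@^@,
,@,,@,
,,,,,,
,,,,,,
step 17: ,,,,,,
,,,,,,
,,@@,,
,@<,@,
,@,,@,
,,,,,,
,,,,,,
step 18: ,,,,,,
,,,,,,
,,@@,,
,@,,@,
,@v,@,
,,,,,,
,,,,,,
step 19: ,,,,,,
,,,,,,
,,@@,,
,@,,@,
,<@,@,
,,,,,,
,,,,,,
step 20: ,,,,,,
,,,,,,
,,@@,,
,@,,@,
,,@,@,
,v,,,,
,,,,,,
step 21: ,,,,,,
,,,,,,
,,@@,,
,@,,@,
,,@,@,
<@,,,,
,,,,,,
step 22: ,,,,,,
,,,,,,
,,@@,,
,@,,@,
^,@,@,
@@,,,,
,,,,,,
step 23: ,,,,,,
,,,,,,
,,@@,,
,@,,@,
@>@,@,
@@,,,,
,,,,,,
step 24: ,,,,,,
,,,,,,
,,@@,,
,@,,@,
@@@,@,
@v,,,,
,,,,,,
step 25: ,,,,,,
,,,,,,
,,@@,,
,@,,@,
@@@,@,
@,>,,,
,,,,,,
step 26: ,,,,,,
,,,,,,
,,@@,,
,@,,@,
@@@,@,
@,@,,,
,,v,,,
step 27: ,,,,,,
,,,,,,
,,@@,,
,@,,@,
@@@,@,
@,@,,,
,<@,,,
step 28: ,,,,,,
,,,,,,
,,@@,,
,@,,@,
@@@,@,
@^@,,,
,@@,,,
step 29: ,,,,,,
,,,,,,
,,@@,,
,@,,@,
@@@,@,
@@>,,,
,@@,,,
step 30: ,,,,,,
,,,,,,
,,@@,,
,@,,@,
@@^,@,
@@,,,,
,@@,,,
step 31: ,,,,,,
,,,,,,
,,@@,,
,@,,@,
@<,,@,
@@,,,,
,@@,,,
step 32: ,,,,,,
,,,,,,
,,@@,,
,@,,@,
@,,,@,
@v,,,,
,@@,,,
step 33: ,,,,,,
,,,,,,
,,@@,,
,@,,@,
@,,,@,
@,>,,,
,@@,,,
step 34: ,,,,,,
,,,,,,
,,@@,,
,@,,@,
@,,,@,
@,@,,,
,@v,,,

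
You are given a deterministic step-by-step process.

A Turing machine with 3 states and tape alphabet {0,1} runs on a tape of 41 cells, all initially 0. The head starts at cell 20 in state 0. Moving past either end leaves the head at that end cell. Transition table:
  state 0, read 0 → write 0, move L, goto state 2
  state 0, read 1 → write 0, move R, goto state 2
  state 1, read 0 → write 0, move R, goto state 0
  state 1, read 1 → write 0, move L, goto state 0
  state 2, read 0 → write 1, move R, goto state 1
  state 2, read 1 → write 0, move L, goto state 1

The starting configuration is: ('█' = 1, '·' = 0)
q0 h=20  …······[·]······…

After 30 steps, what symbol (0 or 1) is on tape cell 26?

k=0  q0 h=20  …······[·]······…
k=1  q2 h=19  …······[·]······…
k=2  q1 h=20  …·····█[·]······…
k=3  q0 h=21  …····█·[·]······…
k=4  q2 h=20  …·····█[·]······…
k=5  q1 h=21  …····██[·]······…
k=6  q0 h=22  …···██·[·]······…
k=7  q2 h=21  …····██[·]······…
k=8  q1 h=22  …···███[·]······…
k=9  q0 h=23  …··███·[·]······…
k=10  q2 h=22  …···███[·]······…
k=11  q1 h=23  …··████[·]······…
k=12  q0 h=24  …·████·[·]······…
k=13  q2 h=23  …··████[·]······…
k=14  q1 h=24  …·█████[·]······…
k=15  q0 h=25  …█████·[·]······…
k=16  q2 h=24  …·█████[·]······…
k=17  q1 h=25  …██████[·]······…
k=18  q0 h=26  …█████·[·]······…
k=19  q2 h=25  …██████[·]······…
k=20  q1 h=26  …██████[·]······…
k=21  q0 h=27  …█████·[·]······…
k=22  q2 h=26  …██████[·]······…
k=23  q1 h=27  …██████[·]······…
k=24  q0 h=28  …█████·[·]······…
k=25  q2 h=27  …██████[·]······…
k=26  q1 h=28  …██████[·]······…
k=27  q0 h=29  …█████·[·]······…
k=28  q2 h=28  …██████[·]······…
k=29  q1 h=29  …██████[·]······…
k=30  q0 h=30  …█████·[·]······…

1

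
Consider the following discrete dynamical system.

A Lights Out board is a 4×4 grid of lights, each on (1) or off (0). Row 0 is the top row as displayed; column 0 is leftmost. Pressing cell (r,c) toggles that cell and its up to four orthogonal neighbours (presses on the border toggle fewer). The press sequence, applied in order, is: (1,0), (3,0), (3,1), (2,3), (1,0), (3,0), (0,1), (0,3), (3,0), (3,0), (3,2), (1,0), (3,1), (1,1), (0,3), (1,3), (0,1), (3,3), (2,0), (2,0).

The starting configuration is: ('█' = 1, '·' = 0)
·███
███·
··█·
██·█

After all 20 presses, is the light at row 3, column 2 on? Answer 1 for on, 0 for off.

k=0  ·███
███·
··█·
██·█
k=1  ████
··█·
█·█·
██·█
k=2  ████
··█·
··█·
···█
k=3  ████
··█·
·██·
████
k=4  ████
··██
·█·█
███·
k=5  ·███
████
██·█
███·
k=6  ·███
████
·█·█
··█·
k=7  █··█
█·██
·█·█
··█·
k=8  █·█·
█·█·
·█·█
··█·
k=9  █·█·
█·█·
██·█
███·
k=10  █·█·
█·█·
·█·█
··█·
k=11  █·█·
█·█·
·███
·█·█
k=12  ··█·
·██·
████
·█·█
k=13  ··█·
·██·
█·██
█·██
k=14  ·██·
█···
████
█·██
k=15  ·█·█
█··█
████
█·██
k=16  ·█··
█·█·
███·
█·██
k=17  █·█·
███·
███·
█·██
k=18  █·█·
███·
████
█···
k=19  █·█·
·██·
··██
····
k=20  █·█·
███·
████
█···

0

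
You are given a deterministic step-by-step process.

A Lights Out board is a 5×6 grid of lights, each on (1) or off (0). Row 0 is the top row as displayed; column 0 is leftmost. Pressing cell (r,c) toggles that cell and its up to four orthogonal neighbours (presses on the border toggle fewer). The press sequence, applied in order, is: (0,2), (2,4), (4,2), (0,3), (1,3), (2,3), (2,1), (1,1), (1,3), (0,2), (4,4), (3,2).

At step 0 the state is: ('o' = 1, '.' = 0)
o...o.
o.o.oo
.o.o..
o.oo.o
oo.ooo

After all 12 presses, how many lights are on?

16

step 0: o...o.
o.o.oo
.o.o..
o.oo.o
oo.ooo
step 1: ooooo.
o...oo
.o.o..
o.oo.o
oo.ooo
step 2: ooooo.
o....o
.o..oo
o.oooo
oo.ooo
step 3: ooooo.
o....o
.o..oo
o..ooo
o.o.oo
step 4: oo....
o..o.o
.o..oo
o..ooo
o.o.oo
step 5: oo.o..
o.o.oo
.o.ooo
o..ooo
o.o.oo
step 6: oo.o..
o.oooo
.oo..o
o...oo
o.o.oo
step 7: oo.o..
oooooo
o....o
oo..oo
o.o.oo
step 8: o..o..
...ooo
oo...o
oo..oo
o.o.oo
step 9: o.....
..o..o
oo.o.o
oo..oo
o.o.oo
step 10: oooo..
.....o
oo.o.o
oo..oo
o.o.oo
step 11: oooo..
.....o
oo.o.o
oo...o
o.oo..
step 12: oooo..
.....o
oooo.o
o.oo.o
o..o..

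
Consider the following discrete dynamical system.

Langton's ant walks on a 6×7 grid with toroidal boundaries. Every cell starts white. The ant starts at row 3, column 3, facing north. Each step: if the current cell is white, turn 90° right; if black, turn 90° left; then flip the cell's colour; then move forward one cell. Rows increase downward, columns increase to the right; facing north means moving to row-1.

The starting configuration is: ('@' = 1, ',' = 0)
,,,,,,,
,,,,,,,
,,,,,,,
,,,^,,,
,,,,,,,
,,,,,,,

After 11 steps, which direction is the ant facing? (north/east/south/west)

step 0: ,,,,,,,
,,,,,,,
,,,,,,,
,,,^,,,
,,,,,,,
,,,,,,,
step 1: ,,,,,,,
,,,,,,,
,,,,,,,
,,,@>,,
,,,,,,,
,,,,,,,
step 2: ,,,,,,,
,,,,,,,
,,,,,,,
,,,@@,,
,,,,v,,
,,,,,,,
step 3: ,,,,,,,
,,,,,,,
,,,,,,,
,,,@@,,
,,,<@,,
,,,,,,,
step 4: ,,,,,,,
,,,,,,,
,,,,,,,
,,,^@,,
,,,@@,,
,,,,,,,
step 5: ,,,,,,,
,,,,,,,
,,,,,,,
,,<,@,,
,,,@@,,
,,,,,,,
step 6: ,,,,,,,
,,,,,,,
,,^,,,,
,,@,@,,
,,,@@,,
,,,,,,,
step 7: ,,,,,,,
,,,,,,,
,,@>,,,
,,@,@,,
,,,@@,,
,,,,,,,
step 8: ,,,,,,,
,,,,,,,
,,@@,,,
,,@v@,,
,,,@@,,
,,,,,,,
step 9: ,,,,,,,
,,,,,,,
,,@@,,,
,,<@@,,
,,,@@,,
,,,,,,,
step 10: ,,,,,,,
,,,,,,,
,,@@,,,
,,,@@,,
,,v@@,,
,,,,,,,
step 11: ,,,,,,,
,,,,,,,
,,@@,,,
,,,@@,,
,<@@@,,
,,,,,,,

west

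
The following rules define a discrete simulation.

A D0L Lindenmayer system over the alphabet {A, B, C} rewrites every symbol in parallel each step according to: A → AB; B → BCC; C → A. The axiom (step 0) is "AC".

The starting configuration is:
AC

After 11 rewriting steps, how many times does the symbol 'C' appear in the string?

1230

0) AC
1) ABA
2) ABBCCAB
3) ABBCCBCCAAABBCC
4) ABBCCBCCAABCCAAABABABBCCBCCAA
5) ABBCCBCCAABCCAAABABBCCAAABABABBCCABBCCABBCCBCCAABCCAAABAB
6) ABBCCBCCAABCCAAABABBCCAAABABABBCCABBCCBCCAAABABABBCCABBCCABBCCBCCAAABBCCBCCAAABBCCBCCAABCCAAABABBCCAAABABABBCCABBCC
7) ABBCCBCCAABCCAAABABBCCAAABABABBCCABBCCBCCAAABABABBCCABBCCA…BCCAAABABABBCCABBCCBCCAAABABABBCCABBCCABBCCBCCAAABBCCBCCAA  (len 231)
8) ABBCCBCCAABCCAAABABBCCAAABABABBCCABBCCBCCAAABABABBCCABBCCA…ABBCCBCCAAABBCCBCCAAABBCCBCCAABCCAAABABABBCCBCCAABCCAAABAB  (len 461)
9) ABBCCBCCAABCCAAABABBCCAAABABABBCCABBCCBCCAAABABABBCCABBCCA…BBCCAAABABABBCCABBCCABBCCBCCAABCCAAABABBCCAAABABABBCCABBCC  (len 921)
10) ABBCCBCCAABCCAAABABBCCAAABABABBCCABBCCBCCAAABABABBCCABBCCA…BCCAAABABABBCCABBCCBCCAAABABABBCCABBCCABBCCBCCAAABBCCBCCAA  (len 1843)
11) ABBCCBCCAABCCAAABABBCCAAABABABBCCABBCCBCCAAABABABBCCABBCCA…ABBCCBCCAAABBCCBCCAAABBCCBCCAABCCAAABABABBCCBCCAABCCAAABAB  (len 3687)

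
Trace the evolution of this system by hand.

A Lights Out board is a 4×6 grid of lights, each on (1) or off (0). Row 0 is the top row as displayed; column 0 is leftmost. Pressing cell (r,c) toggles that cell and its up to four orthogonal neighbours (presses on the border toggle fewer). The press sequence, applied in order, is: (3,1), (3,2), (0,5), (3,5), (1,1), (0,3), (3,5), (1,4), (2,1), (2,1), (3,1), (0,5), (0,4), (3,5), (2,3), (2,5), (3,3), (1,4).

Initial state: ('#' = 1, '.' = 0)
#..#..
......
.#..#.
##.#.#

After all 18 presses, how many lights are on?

13

t=0: #..#..
......
.#..#.
##.#.#
t=1: #..#..
......
....#.
..##.#
t=2: #..#..
......
..#.#.
.#...#
t=3: #..###
.....#
..#.#.
.#...#
t=4: #..###
.....#
..#.##
.#..#.
t=5: ##.###
###..#
.##.##
.#..#.
t=6: ###..#
####.#
.##.##
.#..#.
t=7: ###..#
####.#
.##.#.
.#...#
t=8: ###.##
###.#.
.##...
.#...#
t=9: ###.##
#.#.#.
#.....
.....#
t=10: ###.##
###.#.
.##...
.#...#
t=11: ###.##
###.#.
..#...
#.#..#
t=12: ###...
###.##
..#...
#.#..#
t=13: ######
###..#
..#...
#.#..#
t=14: ######
###..#
..#..#
#.#.#.
t=15: ######
####.#
...###
#.###.
t=16: ######
####..
...#..
#.####
t=17: ######
####..
......
#....#
t=18: ####.#
###.##
....#.
#....#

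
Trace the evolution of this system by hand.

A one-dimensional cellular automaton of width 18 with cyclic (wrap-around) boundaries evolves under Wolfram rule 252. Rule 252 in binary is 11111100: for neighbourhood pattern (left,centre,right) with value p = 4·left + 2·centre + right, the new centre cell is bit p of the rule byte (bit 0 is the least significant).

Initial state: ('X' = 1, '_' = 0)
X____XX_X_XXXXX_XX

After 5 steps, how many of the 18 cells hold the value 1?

k=0  X____XX_X_XXXXX_XX
k=1  XX___XXXXXXXXXXXXX
k=2  XXX__XXXXXXXXXXXXX
k=3  XXXX_XXXXXXXXXXXXX
k=4  XXXXXXXXXXXXXXXXXX
k=5  XXXXXXXXXXXXXXXXXX

18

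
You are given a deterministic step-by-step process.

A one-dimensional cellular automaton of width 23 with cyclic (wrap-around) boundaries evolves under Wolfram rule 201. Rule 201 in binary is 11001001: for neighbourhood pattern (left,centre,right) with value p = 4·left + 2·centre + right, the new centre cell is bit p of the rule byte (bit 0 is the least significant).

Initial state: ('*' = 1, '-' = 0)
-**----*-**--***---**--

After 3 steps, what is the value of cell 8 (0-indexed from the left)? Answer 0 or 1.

[0] -**----*-**--***---**--
[1] -**-**---**--***-*-**-*
[2] -**-**-*-**--***---**--
[3] -**-**---**--***-*-**-*

0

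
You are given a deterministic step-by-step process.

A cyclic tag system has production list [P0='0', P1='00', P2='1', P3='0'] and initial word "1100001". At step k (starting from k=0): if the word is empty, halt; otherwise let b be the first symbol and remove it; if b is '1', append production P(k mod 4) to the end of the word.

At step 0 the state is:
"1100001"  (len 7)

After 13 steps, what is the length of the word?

0

step 0: "1100001"  (len 7)
step 1: "1000010"  (len 7)
step 2: "00001000"  (len 8)
step 3: "0001000"  (len 7)
step 4: "001000"  (len 6)
step 5: "01000"  (len 5)
step 6: "1000"  (len 4)
step 7: "0001"  (len 4)
step 8: "001"  (len 3)
step 9: "01"  (len 2)
step 10: "1"  (len 1)
step 11: "1"  (len 1)
step 12: "0"  (len 1)
step 13: (halted — word empty)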